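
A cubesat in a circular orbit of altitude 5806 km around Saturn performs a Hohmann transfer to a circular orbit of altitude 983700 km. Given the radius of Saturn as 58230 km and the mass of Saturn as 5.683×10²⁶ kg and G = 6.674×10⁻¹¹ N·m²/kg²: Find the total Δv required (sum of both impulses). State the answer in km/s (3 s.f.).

μ = GM = 6.674×10⁻¹¹ × 5.683×10²⁶ = 3.793×10¹⁶ m³/s².
r₁ = 58230 + 5806 = 64036 km = 6.4036×10⁷ m.
r₂ = 58230 + 983700 = 1041900 km = 1.0419×10⁹ m.
Transfer ellipse a_t = (r₁ + r₂)/2 = 5.530×10⁸ m.
At r₁: circular v_c1 = √(μ/r₁) = 24340 m/s; transfer-perikrone v_p = √[μ(2/r₁ − 1/a_t)] = 33410 m/s.
Δv₁ = v_p − v_c1 = 9070 m/s.
At r₂: circular v_c2 = √(μ/r₂) = 6033 m/s; transfer-apokrone v_a = √[μ(2/r₂ − 1/a_t)] = 2053 m/s.
Δv₂ = v_c2 − v_a = 3980 m/s.
Total Δv = Δv₁ + Δv₂ = 13050 m/s = 13.05 km/s.

Δv_total ≈ 13.0 km/s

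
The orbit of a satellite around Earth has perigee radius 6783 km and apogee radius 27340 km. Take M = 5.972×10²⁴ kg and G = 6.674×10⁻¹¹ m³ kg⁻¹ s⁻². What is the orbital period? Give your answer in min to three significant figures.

T ≈ 370 min

μ = GM = 6.674×10⁻¹¹ × 5.972×10²⁴ = 3.986×10¹⁴ m³/s².
Semi-major axis a = (r_p + r_a)/2 = (6783.0 + 27340)/2 = 17062 km = 1.706×10⁷ m.
By Kepler's third law T = 2π√(a³/μ) = 2π × 3.530×10³ = 2.218×10⁴ s.
= 369.7 min.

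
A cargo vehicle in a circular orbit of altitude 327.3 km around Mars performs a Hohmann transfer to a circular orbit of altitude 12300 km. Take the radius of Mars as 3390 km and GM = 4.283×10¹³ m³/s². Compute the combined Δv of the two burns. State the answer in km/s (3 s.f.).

r₁ = 3390 + 327.3 = 3717.3 km = 3.7173×10⁶ m.
r₂ = 3390 + 12300 = 15690 km = 1.5690×10⁷ m.
Transfer ellipse a_t = (r₁ + r₂)/2 = 9.704×10⁶ m.
At r₁: circular v_c1 = √(μ/r₁) = 3394 m/s; transfer-periapsis v_p = √[μ(2/r₁ − 1/a_t)] = 4316 m/s.
Δv₁ = v_p − v_c1 = 921.8 m/s.
At r₂: circular v_c2 = √(μ/r₂) = 1652 m/s; transfer-apoapsis v_a = √[μ(2/r₂ − 1/a_t)] = 1023 m/s.
Δv₂ = v_c2 − v_a = 629.6 m/s.
Total Δv = Δv₁ + Δv₂ = 1551 m/s = 1.551 km/s.

Δv_total ≈ 1.55 km/s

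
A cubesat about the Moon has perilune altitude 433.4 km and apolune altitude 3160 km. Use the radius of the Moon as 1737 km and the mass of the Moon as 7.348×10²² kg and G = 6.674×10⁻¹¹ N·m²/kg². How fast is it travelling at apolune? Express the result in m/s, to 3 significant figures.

μ = GM = 6.674×10⁻¹¹ × 7.348×10²² = 4.904×10¹² m³/s².
r_p = 1737 + 433.4 = 2170.4 km = 2.1704×10⁶ m.
r_a = 1737 + 3160 = 4897.0 km = 4.8970×10⁶ m.
Semi-major axis a = (r_p + r_a)/2 = 3533.7 km = 3.534×10⁶ m.
Vis-viva: v² = μ(2/r − 1/a) = 4.904×10¹² × (4.084×10⁻⁷ − 2.830×10⁻⁷) = 6.151×10⁵ m²/s².
v = 784.3 m/s.

v ≈ 784 m/s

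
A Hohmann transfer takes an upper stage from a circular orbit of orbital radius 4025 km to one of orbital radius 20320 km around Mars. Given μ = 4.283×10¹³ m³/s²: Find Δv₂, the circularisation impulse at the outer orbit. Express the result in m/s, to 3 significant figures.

r₁ = 4025 km = 4.025×10⁶ m.
r₂ = 20320 km = 2.032×10⁷ m.
Transfer ellipse a_t = (r₁ + r₂)/2 = 1.217×10⁷ m.
At r₁: circular v_c1 = √(μ/r₁) = 3262 m/s; transfer-periapsis v_p = √[μ(2/r₁ − 1/a_t)] = 4215 m/s.
At r₂: circular v_c2 = √(μ/r₂) = 1452 m/s; transfer-apoapsis v_a = √[μ(2/r₂ − 1/a_t)] = 834.8 m/s.
Δv₂ = v_c2 − v_a = 617.0 m/s.

Δv ≈ 617 m/s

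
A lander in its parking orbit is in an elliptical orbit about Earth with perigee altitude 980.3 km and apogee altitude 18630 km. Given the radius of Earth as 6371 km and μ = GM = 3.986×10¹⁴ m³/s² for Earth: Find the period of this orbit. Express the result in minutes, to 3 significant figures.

r_p = 6371 + 980.3 = 7351.3 km = 7.3513×10⁶ m.
r_a = 6371 + 18630 = 25001 km = 2.5001×10⁷ m.
Semi-major axis a = (r_p + r_a)/2 = (7351.3 + 25001)/2 = 16176 km = 1.618×10⁷ m.
By Kepler's third law T = 2π√(a³/μ) = 2π × 3.259×10³ = 2.048×10⁴ s.
= 341.3 minutes.

T ≈ 341 minutes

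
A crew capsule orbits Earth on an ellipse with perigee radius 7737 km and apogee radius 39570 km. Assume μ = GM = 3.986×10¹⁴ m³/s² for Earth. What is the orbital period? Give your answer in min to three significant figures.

T ≈ 603 min

Semi-major axis a = (r_p + r_a)/2 = (7737.0 + 39570)/2 = 23654 km = 2.365×10⁷ m.
By Kepler's third law T = 2π√(a³/μ) = 2π × 5.762×10³ = 3.620×10⁴ s.
= 603.4 min.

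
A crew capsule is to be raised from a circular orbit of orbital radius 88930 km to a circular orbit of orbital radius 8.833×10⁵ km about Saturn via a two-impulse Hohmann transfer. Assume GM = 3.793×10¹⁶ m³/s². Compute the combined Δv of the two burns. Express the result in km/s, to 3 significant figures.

r₁ = 88930 km = 8.893×10⁷ m.
r₂ = 8.833×10⁵ km = 8.833×10⁸ m.
Transfer ellipse a_t = (r₁ + r₂)/2 = 4.861×10⁸ m.
At r₁: circular v_c1 = √(μ/r₁) = 20650 m/s; transfer-perikrone v_p = √[μ(2/r₁ − 1/a_t)] = 27840 m/s.
Δv₁ = v_p − v_c1 = 7187 m/s.
At r₂: circular v_c2 = √(μ/r₂) = 6553 m/s; transfer-apokrone v_a = √[μ(2/r₂ − 1/a_t)] = 2803 m/s.
Δv₂ = v_c2 − v_a = 3750 m/s.
Total Δv = Δv₁ + Δv₂ = 10940 m/s = 10.94 km/s.

Δv_total ≈ 10.9 km/s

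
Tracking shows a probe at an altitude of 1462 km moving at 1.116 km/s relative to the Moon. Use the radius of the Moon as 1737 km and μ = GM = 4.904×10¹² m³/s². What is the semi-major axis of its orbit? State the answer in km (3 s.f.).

a ≈ 2690 km

r = 1737 + 1462 = 3199.0 km = 3.199×10⁶ m.
Specific orbital energy ε = v²/2 − μ/r = (1116)²/2 − 4.904×10¹²/3.199×10⁶ = -9.103×10⁵ J/kg.
Since ε = −μ/(2a), a = −μ/(2ε) = 2.694×10⁶ m = 2693.8 km.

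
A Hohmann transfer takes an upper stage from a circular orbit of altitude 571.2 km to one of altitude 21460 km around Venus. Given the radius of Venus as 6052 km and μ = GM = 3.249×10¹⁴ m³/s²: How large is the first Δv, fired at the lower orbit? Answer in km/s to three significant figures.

Δv ≈ 1.89 km/s

r₁ = 6052 + 571.2 = 6623.2 km = 6.6232×10⁶ m.
r₂ = 6052 + 21460 = 27512 km = 2.7512×10⁷ m.
Transfer ellipse a_t = (r₁ + r₂)/2 = 1.707×10⁷ m.
At r₁: circular v_c1 = √(μ/r₁) = 7004 m/s; transfer-periapsis v_p = √[μ(2/r₁ − 1/a_t)] = 8892 m/s.
Δv₁ = v_p − v_c1 = 1888 m/s.
= 1.888 km/s.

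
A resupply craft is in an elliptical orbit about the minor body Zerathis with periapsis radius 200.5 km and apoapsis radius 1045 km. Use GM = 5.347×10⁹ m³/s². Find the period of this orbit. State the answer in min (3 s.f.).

Semi-major axis a = (r_p + r_a)/2 = (200.50 + 1045.0)/2 = 622.75 km = 6.228×10⁵ m.
By Kepler's third law T = 2π√(a³/μ) = 2π × 6.721×10³ = 4.223×10⁴ s.
= 703.8 min.

T ≈ 704 min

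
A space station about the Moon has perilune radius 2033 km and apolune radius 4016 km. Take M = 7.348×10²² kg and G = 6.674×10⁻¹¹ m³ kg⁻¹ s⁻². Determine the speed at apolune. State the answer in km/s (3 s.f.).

v ≈ 0.906 km/s

μ = GM = 6.674×10⁻¹¹ × 7.348×10²² = 4.904×10¹² m³/s².
Semi-major axis a = (r_p + r_a)/2 = 3024.5 km = 3.024×10⁶ m.
Vis-viva: v² = μ(2/r − 1/a) = 4.904×10¹² × (4.980×10⁻⁷ − 3.306×10⁻⁷) = 8.208×10⁵ m²/s².
v = 906.0 m/s = 0.906 km/s.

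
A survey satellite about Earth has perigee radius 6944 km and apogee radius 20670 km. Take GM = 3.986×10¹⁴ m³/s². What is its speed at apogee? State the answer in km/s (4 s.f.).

Semi-major axis a = (r_p + r_a)/2 = 13807 km = 1.381×10⁷ m.
Vis-viva: v² = μ(2/r − 1/a) = 3.986×10¹⁴ × (9.676×10⁻⁸ − 7.243×10⁻⁸) = 9.699×10⁶ m²/s².
v = 3114 m/s = 3.114 km/s.

v ≈ 3.114 km/s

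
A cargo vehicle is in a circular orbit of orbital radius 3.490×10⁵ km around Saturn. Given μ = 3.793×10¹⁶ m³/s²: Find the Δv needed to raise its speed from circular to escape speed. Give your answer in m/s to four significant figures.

Δv ≈ 4318 m/s

r = 3.490×10⁵ km = 3.490×10⁸ m.
Circular speed v_c = √(μ/r) = 10430 m/s.
Escape speed v_esc = √(2μ/r) = √2 × v_c = 14740 m/s.
Δv = v_esc − v_c = 4318 m/s.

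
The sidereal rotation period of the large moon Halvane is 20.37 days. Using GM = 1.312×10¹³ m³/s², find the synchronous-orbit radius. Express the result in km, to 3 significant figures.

r_sync ≈ 1.01×10⁵ km

T = 20.37 days = 1.760×10⁶ s.
A synchronous orbit has period T, so by Kepler's third law a = (μT²/4π²)^(1/3).
μT²/4π² = 1.312×10¹³ × (1.760×10⁶)² / 39.48 = 1.029×10²⁴ m³.
a = 1.010×10⁸ m = 1.0097×10⁵ km.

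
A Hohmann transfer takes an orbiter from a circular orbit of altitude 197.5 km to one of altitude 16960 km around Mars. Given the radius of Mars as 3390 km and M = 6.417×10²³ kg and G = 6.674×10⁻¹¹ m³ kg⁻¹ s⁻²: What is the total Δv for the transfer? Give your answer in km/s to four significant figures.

Δv_total ≈ 1.707 km/s

μ = GM = 6.674×10⁻¹¹ × 6.417×10²³ = 4.283×10¹³ m³/s².
r₁ = 3390 + 197.5 = 3587.5 km = 3.5875×10⁶ m.
r₂ = 3390 + 16960 = 20350 km = 2.0350×10⁷ m.
Transfer ellipse a_t = (r₁ + r₂)/2 = 1.197×10⁷ m.
At r₁: circular v_c1 = √(μ/r₁) = 3455 m/s; transfer-periapsis v_p = √[μ(2/r₁ − 1/a_t)] = 4505 m/s.
Δv₁ = v_p − v_c1 = 1050 m/s.
At r₂: circular v_c2 = √(μ/r₂) = 1451 m/s; transfer-apoapsis v_a = √[μ(2/r₂ − 1/a_t)] = 794.2 m/s.
Δv₂ = v_c2 − v_a = 656.5 m/s.
Total Δv = Δv₁ + Δv₂ = 1707 m/s = 1.707 km/s.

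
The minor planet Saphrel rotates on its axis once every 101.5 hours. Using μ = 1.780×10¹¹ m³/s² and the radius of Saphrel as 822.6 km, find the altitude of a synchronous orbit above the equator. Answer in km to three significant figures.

T = 101.5 hours = 3.654×10⁵ s.
A synchronous orbit has period T, so by Kepler's third law a = (μT²/4π²)^(1/3).
μT²/4π² = 1.780×10¹¹ × (3.654×10⁵)² / 39.48 = 6.020×10²⁰ m³.
a = 8.444×10⁶ m = 8443.7 km.
Altitude h = a − R = 8443.7 − 822.6 = 7621.1 km.

h_sync ≈ 7620 km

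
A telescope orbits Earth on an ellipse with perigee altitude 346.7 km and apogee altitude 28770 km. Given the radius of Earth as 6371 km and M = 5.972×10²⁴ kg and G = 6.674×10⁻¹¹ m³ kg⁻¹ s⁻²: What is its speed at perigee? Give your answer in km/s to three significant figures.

μ = GM = 6.674×10⁻¹¹ × 5.972×10²⁴ = 3.986×10¹⁴ m³/s².
r_p = 6371 + 346.7 = 6717.7 km = 6.7177×10⁶ m.
r_a = 6371 + 28770 = 35141 km = 3.5141×10⁷ m.
Semi-major axis a = (r_p + r_a)/2 = 20929 km = 2.093×10⁷ m.
Vis-viva: v² = μ(2/r − 1/a) = 3.986×10¹⁴ × (2.977×10⁻⁷ − 4.778×10⁻⁸) = 9.962×10⁷ m²/s².
v = 9981 m/s = 9.981 km/s.

v ≈ 9.98 km/s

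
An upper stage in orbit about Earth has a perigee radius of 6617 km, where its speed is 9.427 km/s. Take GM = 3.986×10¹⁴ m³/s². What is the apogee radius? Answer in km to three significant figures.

r_p = 6.617×10⁶ m.
Specific energy ε = v²/2 − μ/r = -1.580×10⁷ J/kg, so a = −μ/(2ε) = 1.261×10⁷ m.
The apsides satisfy r_p + r_a = 2a, so the apogee radius is 2a − r_p = 1.860×10⁷ m = 18603 km.

apogee radius ≈ 18600 km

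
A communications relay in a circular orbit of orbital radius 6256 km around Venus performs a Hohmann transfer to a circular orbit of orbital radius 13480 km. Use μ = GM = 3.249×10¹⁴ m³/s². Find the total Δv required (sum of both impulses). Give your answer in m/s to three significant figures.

r₁ = 6256 km = 6.256×10⁶ m.
r₂ = 13480 km = 1.348×10⁷ m.
Transfer ellipse a_t = (r₁ + r₂)/2 = 9.868×10⁶ m.
At r₁: circular v_c1 = √(μ/r₁) = 7207 m/s; transfer-periapsis v_p = √[μ(2/r₁ − 1/a_t)] = 8423 m/s.
Δv₁ = v_p − v_c1 = 1216 m/s.
At r₂: circular v_c2 = √(μ/r₂) = 4909 m/s; transfer-apoapsis v_a = √[μ(2/r₂ − 1/a_t)] = 3909 m/s.
Δv₂ = v_c2 − v_a = 1000 m/s.
Total Δv = Δv₁ + Δv₂ = 2217 m/s.

Δv_total ≈ 2220 m/s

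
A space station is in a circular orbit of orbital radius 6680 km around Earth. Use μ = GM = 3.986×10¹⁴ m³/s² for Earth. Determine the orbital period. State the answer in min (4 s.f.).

r = 6680 km = 6.680×10⁶ m.
Kepler's third law: T = 2π√(r³/μ) = 2π√((6.680×10⁶)³ / 3.986×10¹⁴).
r³/μ = 7.478×10⁵ s², so T = 2π × 8.648×10² = 5.433×10³ s.
Converting: 5.433×10³ s ÷ 60.00 = 90.56 min.

T ≈ 90.56 min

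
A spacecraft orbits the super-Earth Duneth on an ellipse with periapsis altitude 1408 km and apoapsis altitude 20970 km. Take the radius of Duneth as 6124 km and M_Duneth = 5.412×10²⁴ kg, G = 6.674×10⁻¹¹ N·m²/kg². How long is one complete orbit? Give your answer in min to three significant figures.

T ≈ 397 min

μ = GM = 6.674×10⁻¹¹ × 5.412×10²⁴ = 3.612×10¹⁴ m³/s².
r_p = 6124 + 1408 = 7532.0 km = 7.5320×10⁶ m.
r_a = 6124 + 20970 = 27094 km = 2.7094×10⁷ m.
Semi-major axis a = (r_p + r_a)/2 = (7532.0 + 27094)/2 = 17313 km = 1.731×10⁷ m.
By Kepler's third law T = 2π√(a³/μ) = 2π × 3.790×10³ = 2.382×10⁴ s.
= 396.9 min.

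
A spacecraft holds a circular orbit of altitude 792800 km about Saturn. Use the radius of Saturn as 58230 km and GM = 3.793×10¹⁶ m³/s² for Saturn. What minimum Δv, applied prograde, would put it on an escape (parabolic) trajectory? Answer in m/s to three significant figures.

Δv ≈ 2770 m/s

r = 58230 + 792800 = 851030 km = 8.5103×10⁸ m.
Circular speed v_c = √(μ/r) = 6676 m/s.
Escape speed v_esc = √(2μ/r) = √2 × v_c = 9441 m/s.
Δv = v_esc − v_c = 2765 m/s.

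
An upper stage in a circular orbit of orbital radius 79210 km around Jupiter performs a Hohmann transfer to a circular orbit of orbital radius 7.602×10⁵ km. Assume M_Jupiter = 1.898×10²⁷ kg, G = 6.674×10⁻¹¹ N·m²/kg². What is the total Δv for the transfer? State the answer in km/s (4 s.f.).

μ = GM = 6.674×10⁻¹¹ × 1.898×10²⁷ = 1.267×10¹⁷ m³/s².
r₁ = 79210 km = 7.921×10⁷ m.
r₂ = 7.602×10⁵ km = 7.602×10⁸ m.
Transfer ellipse a_t = (r₁ + r₂)/2 = 4.197×10⁸ m.
At r₁: circular v_c1 = √(μ/r₁) = 39990 m/s; transfer-perijove v_p = √[μ(2/r₁ − 1/a_t)] = 53820 m/s.
Δv₁ = v_p − v_c1 = 13830 m/s.
At r₂: circular v_c2 = √(μ/r₂) = 12910 m/s; transfer-apojove v_a = √[μ(2/r₂ − 1/a_t)] = 5608 m/s.
Δv₂ = v_c2 − v_a = 7301 m/s.
Total Δv = Δv₁ + Δv₂ = 21130 m/s = 21.13 km/s.

Δv_total ≈ 21.13 km/s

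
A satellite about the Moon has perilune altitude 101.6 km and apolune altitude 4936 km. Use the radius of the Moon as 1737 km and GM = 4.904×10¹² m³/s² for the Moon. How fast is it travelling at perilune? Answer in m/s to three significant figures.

v ≈ 2050 m/s

r_p = 1737 + 101.6 = 1838.6 km = 1.8386×10⁶ m.
r_a = 1737 + 4936 = 6673.0 km = 6.6730×10⁶ m.
Semi-major axis a = (r_p + r_a)/2 = 4255.8 km = 4.256×10⁶ m.
Vis-viva: v² = μ(2/r − 1/a) = 4.904×10¹² × (1.088×10⁻⁶ − 2.350×10⁻⁷) = 4.182×10⁶ m²/s².
v = 2045 m/s.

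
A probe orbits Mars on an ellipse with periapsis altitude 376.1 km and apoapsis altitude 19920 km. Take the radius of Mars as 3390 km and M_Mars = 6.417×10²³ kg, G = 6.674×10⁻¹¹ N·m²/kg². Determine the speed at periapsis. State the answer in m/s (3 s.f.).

μ = GM = 6.674×10⁻¹¹ × 6.417×10²³ = 4.283×10¹³ m³/s².
r_p = 3390 + 376.1 = 3766.1 km = 3.7661×10⁶ m.
r_a = 3390 + 19920 = 23310 km = 2.3310×10⁷ m.
Semi-major axis a = (r_p + r_a)/2 = 13538 km = 1.354×10⁷ m.
Vis-viva: v² = μ(2/r − 1/a) = 4.283×10¹³ × (5.311×10⁻⁷ − 7.387×10⁻⁸) = 1.958×10⁷ m²/s².
v = 4425 m/s.

v ≈ 4420 m/s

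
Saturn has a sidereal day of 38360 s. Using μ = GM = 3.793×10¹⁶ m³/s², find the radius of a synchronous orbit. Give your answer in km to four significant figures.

r_sync ≈ 1.122×10⁵ km

A synchronous orbit has period T, so by Kepler's third law a = (μT²/4π²)^(1/3).
μT²/4π² = 3.793×10¹⁶ × (3.836×10⁴)² / 39.48 = 1.414×10²⁴ m³.
a = 1.122×10⁸ m = 1.1223×10⁵ km.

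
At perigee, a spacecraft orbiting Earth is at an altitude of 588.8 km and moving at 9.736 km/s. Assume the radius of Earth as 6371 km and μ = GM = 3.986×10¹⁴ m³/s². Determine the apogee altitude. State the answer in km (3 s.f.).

r_p = 6371 + 588.8 = 6959.8 km = 6.960×10⁶ m.
Specific energy ε = v²/2 − μ/r = -9.877×10⁶ J/kg, so a = −μ/(2ε) = 2.018×10⁷ m.
The apsides satisfy r_p + r_a = 2a, so the apogee radius is 2a − r_p = 3.340×10⁷ m = 33397 km.
Apogee altitude = 33397 − 6371 = 27026 km.

apogee altitude ≈ 27000 km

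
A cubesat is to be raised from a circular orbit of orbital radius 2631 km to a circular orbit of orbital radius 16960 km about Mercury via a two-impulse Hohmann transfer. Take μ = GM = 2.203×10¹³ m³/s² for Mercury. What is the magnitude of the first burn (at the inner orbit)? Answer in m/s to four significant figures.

Δv ≈ 913.9 m/s

r₁ = 2631 km = 2.631×10⁶ m.
r₂ = 16960 km = 1.696×10⁷ m.
Transfer ellipse a_t = (r₁ + r₂)/2 = 9.796×10⁶ m.
At r₁: circular v_c1 = √(μ/r₁) = 2894 m/s; transfer-periherm v_p = √[μ(2/r₁ − 1/a_t)] = 3808 m/s.
Δv₁ = v_p − v_c1 = 913.9 m/s.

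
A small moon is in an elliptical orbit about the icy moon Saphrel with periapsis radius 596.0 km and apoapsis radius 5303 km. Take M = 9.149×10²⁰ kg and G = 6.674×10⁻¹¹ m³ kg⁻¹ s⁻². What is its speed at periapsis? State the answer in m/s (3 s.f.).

μ = GM = 6.674×10⁻¹¹ × 9.149×10²⁰ = 6.106×10¹⁰ m³/s².
Semi-major axis a = (r_p + r_a)/2 = 2949.5 km = 2.950×10⁶ m.
Vis-viva: v² = μ(2/r − 1/a) = 6.106×10¹⁰ × (3.356×10⁻⁶ − 3.390×10⁻⁷) = 1.842×10⁵ m²/s².
v = 429.2 m/s.

v ≈ 429 m/s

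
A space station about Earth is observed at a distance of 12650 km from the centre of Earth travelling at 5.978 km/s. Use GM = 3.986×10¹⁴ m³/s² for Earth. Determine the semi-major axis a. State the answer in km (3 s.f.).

a ≈ 14600 km

r = 1.265×10⁷ m.
Specific orbital energy ε = v²/2 − μ/r = (5978)²/2 − 3.986×10¹⁴/1.265×10⁷ = -1.364×10⁷ J/kg.
Since ε = −μ/(2a), a = −μ/(2ε) = 1.461×10⁷ m = 14610 km.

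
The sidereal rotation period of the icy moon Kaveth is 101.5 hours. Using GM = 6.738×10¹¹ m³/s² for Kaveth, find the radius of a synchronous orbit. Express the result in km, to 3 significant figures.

r_sync ≈ 13200 km

T = 101.5 hours = 3.654×10⁵ s.
A synchronous orbit has period T, so by Kepler's third law a = (μT²/4π²)^(1/3).
μT²/4π² = 6.738×10¹¹ × (3.654×10⁵)² / 39.48 = 2.279×10²¹ m³.
a = 1.316×10⁷ m = 13159 km.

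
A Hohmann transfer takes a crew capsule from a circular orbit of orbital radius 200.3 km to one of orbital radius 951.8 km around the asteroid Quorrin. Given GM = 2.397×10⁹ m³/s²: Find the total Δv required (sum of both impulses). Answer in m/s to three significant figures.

Δv_total ≈ 51.8 m/s

r₁ = 200.3 km = 2.003×10⁵ m.
r₂ = 951.8 km = 9.518×10⁵ m.
Transfer ellipse a_t = (r₁ + r₂)/2 = 5.760×10⁵ m.
At r₁: circular v_c1 = √(μ/r₁) = 109.4 m/s; transfer-periapsis v_p = √[μ(2/r₁ − 1/a_t)] = 140.6 m/s.
Δv₁ = v_p − v_c1 = 31.22 m/s.
At r₂: circular v_c2 = √(μ/r₂) = 50.18 m/s; transfer-apoapsis v_a = √[μ(2/r₂ − 1/a_t)] = 29.59 m/s.
Δv₂ = v_c2 − v_a = 20.59 m/s.
Total Δv = Δv₁ + Δv₂ = 51.81 m/s.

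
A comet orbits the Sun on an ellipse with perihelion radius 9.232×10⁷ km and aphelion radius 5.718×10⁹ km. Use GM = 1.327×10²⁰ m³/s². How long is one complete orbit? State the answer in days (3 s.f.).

Semi-major axis a = (r_p + r_a)/2 = (9.2320×10⁷ + 5.7180×10⁹)/2 = 2.9052×10⁹ km = 2.905×10¹² m.
By Kepler's third law T = 2π√(a³/μ) = 2π × 4.299×10⁸ = 2.701×10⁹ s.
= 31260 days.

T ≈ 31300 days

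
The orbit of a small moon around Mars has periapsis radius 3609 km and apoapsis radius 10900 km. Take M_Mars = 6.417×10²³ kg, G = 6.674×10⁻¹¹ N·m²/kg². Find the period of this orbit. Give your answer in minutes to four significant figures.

T ≈ 312.7 minutes

μ = GM = 6.674×10⁻¹¹ × 6.417×10²³ = 4.283×10¹³ m³/s².
Semi-major axis a = (r_p + r_a)/2 = (3609.0 + 10900)/2 = 7254.5 km = 7.254×10⁶ m.
By Kepler's third law T = 2π√(a³/μ) = 2π × 2.986×10³ = 1.876×10⁴ s.
= 312.7 minutes.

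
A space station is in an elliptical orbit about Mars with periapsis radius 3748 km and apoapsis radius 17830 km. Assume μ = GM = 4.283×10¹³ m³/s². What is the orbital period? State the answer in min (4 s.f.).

T ≈ 567.1 min

Semi-major axis a = (r_p + r_a)/2 = (3748.0 + 17830)/2 = 10789 km = 1.079×10⁷ m.
By Kepler's third law T = 2π√(a³/μ) = 2π × 5.415×10³ = 3.402×10⁴ s.
= 567.1 min.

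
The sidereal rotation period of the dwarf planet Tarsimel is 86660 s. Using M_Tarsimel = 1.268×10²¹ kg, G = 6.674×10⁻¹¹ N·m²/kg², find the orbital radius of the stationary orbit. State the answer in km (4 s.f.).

μ = GM = 6.674×10⁻¹¹ × 1.268×10²¹ = 8.463×10¹⁰ m³/s².
A synchronous orbit has period T, so by Kepler's third law a = (μT²/4π²)^(1/3).
μT²/4π² = 8.463×10¹⁰ × (8.666×10⁴)² / 39.48 = 1.610×10¹⁹ m³.
a = 2.525×10⁶ m = 2525.0 km.

r_sync ≈ 2525 km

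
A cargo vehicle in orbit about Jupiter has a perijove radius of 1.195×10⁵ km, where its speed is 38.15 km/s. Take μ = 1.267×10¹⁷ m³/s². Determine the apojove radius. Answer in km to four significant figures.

apojove radius ≈ 2.615×10⁵ km

r_p = 1.195×10⁸ m.
Specific energy ε = v²/2 − μ/r = -3.325×10⁸ J/kg, so a = −μ/(2ε) = 1.905×10⁸ m.
The apsides satisfy r_p + r_a = 2a, so the apojove radius is 2a − r_p = 2.615×10⁸ m = 2.6151×10⁵ km.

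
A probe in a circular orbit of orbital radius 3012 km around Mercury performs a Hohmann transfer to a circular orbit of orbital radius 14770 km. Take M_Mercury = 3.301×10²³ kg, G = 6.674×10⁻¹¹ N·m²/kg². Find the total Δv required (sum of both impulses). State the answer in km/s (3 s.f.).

Δv_total ≈ 1.29 km/s

μ = GM = 6.674×10⁻¹¹ × 3.301×10²³ = 2.203×10¹³ m³/s².
r₁ = 3012 km = 3.012×10⁶ m.
r₂ = 14770 km = 1.477×10⁷ m.
Transfer ellipse a_t = (r₁ + r₂)/2 = 8.891×10⁶ m.
At r₁: circular v_c1 = √(μ/r₁) = 2705 m/s; transfer-periherm v_p = √[μ(2/r₁ − 1/a_t)] = 3486 m/s.
Δv₁ = v_p − v_c1 = 781.3 m/s.
At r₂: circular v_c2 = √(μ/r₂) = 1221 m/s; transfer-apoherm v_a = √[μ(2/r₂ − 1/a_t)] = 710.8 m/s.
Δv₂ = v_c2 − v_a = 510.5 m/s.
Total Δv = Δv₁ + Δv₂ = 1292 m/s = 1.292 km/s.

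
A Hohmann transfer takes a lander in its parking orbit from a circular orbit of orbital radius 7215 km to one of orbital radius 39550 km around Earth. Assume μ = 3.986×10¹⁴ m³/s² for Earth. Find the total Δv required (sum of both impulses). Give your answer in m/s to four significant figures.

r₁ = 7215 km = 7.215×10⁶ m.
r₂ = 39550 km = 3.955×10⁷ m.
Transfer ellipse a_t = (r₁ + r₂)/2 = 2.338×10⁷ m.
At r₁: circular v_c1 = √(μ/r₁) = 7433 m/s; transfer-perigee v_p = √[μ(2/r₁ − 1/a_t)] = 9667 m/s.
Δv₁ = v_p − v_c1 = 2234 m/s.
At r₂: circular v_c2 = √(μ/r₂) = 3175 m/s; transfer-apogee v_a = √[μ(2/r₂ − 1/a_t)] = 1763 m/s.
Δv₂ = v_c2 − v_a = 1411 m/s.
Total Δv = Δv₁ + Δv₂ = 3645 m/s.

Δv_total ≈ 3645 m/s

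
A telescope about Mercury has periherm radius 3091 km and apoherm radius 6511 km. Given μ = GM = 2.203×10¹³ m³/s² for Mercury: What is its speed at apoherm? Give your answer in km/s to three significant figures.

Semi-major axis a = (r_p + r_a)/2 = 4801.0 km = 4.801×10⁶ m.
Vis-viva: v² = μ(2/r − 1/a) = 2.203×10¹³ × (3.072×10⁻⁷ − 2.083×10⁻⁷) = 2.178×10⁶ m²/s².
v = 1476 m/s = 1.476 km/s.

v ≈ 1.48 km/s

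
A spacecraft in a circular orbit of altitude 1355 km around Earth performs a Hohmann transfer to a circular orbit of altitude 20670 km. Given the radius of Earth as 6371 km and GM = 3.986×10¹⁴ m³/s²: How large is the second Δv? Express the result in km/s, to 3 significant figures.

r₁ = 6371 + 1355 = 7726.0 km = 7.7260×10⁶ m.
r₂ = 6371 + 20670 = 27041 km = 2.7041×10⁷ m.
Transfer ellipse a_t = (r₁ + r₂)/2 = 1.738×10⁷ m.
At r₁: circular v_c1 = √(μ/r₁) = 7183 m/s; transfer-perigee v_p = √[μ(2/r₁ − 1/a_t)] = 8958 m/s.
At r₂: circular v_c2 = √(μ/r₂) = 3839 m/s; transfer-apogee v_a = √[μ(2/r₂ − 1/a_t)] = 2560 m/s.
Δv₂ = v_c2 − v_a = 1280 m/s.
= 1.280 km/s.

Δv ≈ 1.28 km/s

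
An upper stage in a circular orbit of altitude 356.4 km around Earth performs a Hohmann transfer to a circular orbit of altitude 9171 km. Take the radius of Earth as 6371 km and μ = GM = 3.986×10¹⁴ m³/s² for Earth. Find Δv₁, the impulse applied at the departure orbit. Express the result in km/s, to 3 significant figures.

Δv ≈ 1.40 km/s

r₁ = 6371 + 356.4 = 6727.4 km = 6.7274×10⁶ m.
r₂ = 6371 + 9171 = 15542 km = 1.5542×10⁷ m.
Transfer ellipse a_t = (r₁ + r₂)/2 = 1.113×10⁷ m.
At r₁: circular v_c1 = √(μ/r₁) = 7697 m/s; transfer-perigee v_p = √[μ(2/r₁ − 1/a_t)] = 9094 m/s.
Δv₁ = v_p − v_c1 = 1397 m/s.
= 1.397 km/s.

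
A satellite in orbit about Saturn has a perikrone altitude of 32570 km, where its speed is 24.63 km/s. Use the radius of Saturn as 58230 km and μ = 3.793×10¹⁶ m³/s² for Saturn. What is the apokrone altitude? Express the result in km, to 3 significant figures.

apokrone altitude ≈ 1.82×10⁵ km

r_p = 58230 + 32570 = 90800 km = 9.080×10⁷ m.
Specific energy ε = v²/2 − μ/r = -1.144×10⁸ J/kg, so a = −μ/(2ε) = 1.658×10⁸ m.
The apsides satisfy r_p + r_a = 2a, so the apokrone radius is 2a − r_p = 2.407×10⁸ m = 2.4072×10⁵ km.
Apokrone altitude = 2.4072×10⁵ − 58230 = 1.8249×10⁵ km.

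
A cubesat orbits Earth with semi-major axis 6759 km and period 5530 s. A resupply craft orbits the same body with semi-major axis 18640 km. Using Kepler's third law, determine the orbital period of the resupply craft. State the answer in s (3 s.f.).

T₂ ≈ 25300 s

Kepler's third law: T² ∝ a³, so T₂ = T₁ (a₂/a₁)^(3/2).
a₂/a₁ = 2.758, (a₂/a₁)^(3/2) = 4.580.
T₂ = 5530 × 4.580 = 25330 s.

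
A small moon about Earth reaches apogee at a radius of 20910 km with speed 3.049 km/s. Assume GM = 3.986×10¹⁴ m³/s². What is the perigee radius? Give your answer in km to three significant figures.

r_a = 2.091×10⁷ m.
Specific energy ε = v²/2 − μ/r = -1.441×10⁷ J/kg, so a = −μ/(2ε) = 1.383×10⁷ m.
The apsides satisfy r_p + r_a = 2a, so the perigee radius is 2a − r_a = 6.743×10⁶ m = 6742.8 km.

perigee radius ≈ 6740 km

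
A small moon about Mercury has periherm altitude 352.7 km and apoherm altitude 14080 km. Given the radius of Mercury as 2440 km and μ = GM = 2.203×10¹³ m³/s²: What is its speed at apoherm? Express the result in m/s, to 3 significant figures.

r_p = 2440 + 352.7 = 2792.7 km = 2.7927×10⁶ m.
r_a = 2440 + 14080 = 16520 km = 1.6520×10⁷ m.
Semi-major axis a = (r_p + r_a)/2 = 9656.4 km = 9.656×10⁶ m.
Vis-viva: v² = μ(2/r − 1/a) = 2.203×10¹³ × (1.211×10⁻⁷ − 1.036×10⁻⁷) = 3.857×10⁵ m²/s².
v = 621.0 m/s.

v ≈ 621 m/s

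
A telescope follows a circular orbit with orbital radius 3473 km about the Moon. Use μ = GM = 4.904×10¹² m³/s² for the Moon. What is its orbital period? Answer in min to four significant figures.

r = 3473 km = 3.473×10⁶ m.
Kepler's third law: T = 2π√(r³/μ) = 2π√((3.473×10⁶)³ / 4.904×10¹²).
r³/μ = 8.542×10⁶ s², so T = 2π × 2.923×10³ = 1.836×10⁴ s.
Converting: 1.836×10⁴ s ÷ 60.00 = 306.1 min.

T ≈ 306.1 min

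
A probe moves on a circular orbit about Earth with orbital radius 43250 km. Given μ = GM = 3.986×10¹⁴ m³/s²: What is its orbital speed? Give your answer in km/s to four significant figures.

v ≈ 3.036 km/s

r = 43250 km = 4.325×10⁷ m.
For a circular orbit v = √(μ/r) = √(3.986×10¹⁴ / 4.325×10⁷) = √(9.216×10⁶) = 3036 m/s.
That is 3.036 km/s.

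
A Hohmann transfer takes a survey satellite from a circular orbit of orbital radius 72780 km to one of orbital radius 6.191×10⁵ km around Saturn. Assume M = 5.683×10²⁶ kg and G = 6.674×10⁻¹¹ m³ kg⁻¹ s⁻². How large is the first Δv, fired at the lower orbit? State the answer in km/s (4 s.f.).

Δv ≈ 7.711 km/s

μ = GM = 6.674×10⁻¹¹ × 5.683×10²⁶ = 3.793×10¹⁶ m³/s².
r₁ = 72780 km = 7.278×10⁷ m.
r₂ = 6.191×10⁵ km = 6.191×10⁸ m.
Transfer ellipse a_t = (r₁ + r₂)/2 = 3.459×10⁸ m.
At r₁: circular v_c1 = √(μ/r₁) = 22830 m/s; transfer-perikrone v_p = √[μ(2/r₁ − 1/a_t)] = 30540 m/s.
Δv₁ = v_p − v_c1 = 7711 m/s.
= 7.711 km/s.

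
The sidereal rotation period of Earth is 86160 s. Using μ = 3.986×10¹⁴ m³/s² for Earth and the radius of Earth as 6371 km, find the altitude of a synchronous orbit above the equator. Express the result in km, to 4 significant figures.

h_sync ≈ 35790 km

A synchronous orbit has period T, so by Kepler's third law a = (μT²/4π²)^(1/3).
μT²/4π² = 3.986×10¹⁴ × (8.616×10⁴)² / 39.48 = 7.495×10²² m³.
a = 4.216×10⁷ m = 42163 km.
Altitude h = a − R = 42163 − 6371 = 35792 km.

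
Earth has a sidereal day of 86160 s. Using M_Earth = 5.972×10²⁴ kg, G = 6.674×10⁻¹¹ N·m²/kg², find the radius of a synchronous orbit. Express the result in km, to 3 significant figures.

r_sync ≈ 42200 km

μ = GM = 6.674×10⁻¹¹ × 5.972×10²⁴ = 3.986×10¹⁴ m³/s².
A synchronous orbit has period T, so by Kepler's third law a = (μT²/4π²)^(1/3).
μT²/4π² = 3.986×10¹⁴ × (8.616×10⁴)² / 39.48 = 7.495×10²² m³.
a = 4.216×10⁷ m = 42162 km.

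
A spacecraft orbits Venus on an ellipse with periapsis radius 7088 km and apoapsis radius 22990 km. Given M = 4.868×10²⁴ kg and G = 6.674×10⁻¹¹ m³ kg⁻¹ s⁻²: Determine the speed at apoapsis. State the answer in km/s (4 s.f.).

μ = GM = 6.674×10⁻¹¹ × 4.868×10²⁴ = 3.249×10¹⁴ m³/s².
Semi-major axis a = (r_p + r_a)/2 = 15039 km = 1.504×10⁷ m.
Vis-viva: v² = μ(2/r − 1/a) = 3.249×10¹⁴ × (8.699×10⁻⁸ − 6.649×10⁻⁸) = 6.660×10⁶ m²/s².
v = 2581 m/s = 2.581 km/s.

v ≈ 2.581 km/s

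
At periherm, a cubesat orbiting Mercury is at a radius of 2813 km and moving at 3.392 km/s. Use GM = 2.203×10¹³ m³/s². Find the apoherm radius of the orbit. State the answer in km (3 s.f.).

apoherm radius ≈ 7790 km

r_p = 2.813×10⁶ m.
Specific energy ε = v²/2 − μ/r = -2.079×10⁶ J/kg, so a = −μ/(2ε) = 5.299×10⁶ m.
The apsides satisfy r_p + r_a = 2a, so the apoherm radius is 2a − r_p = 7.785×10⁶ m = 7785.2 km.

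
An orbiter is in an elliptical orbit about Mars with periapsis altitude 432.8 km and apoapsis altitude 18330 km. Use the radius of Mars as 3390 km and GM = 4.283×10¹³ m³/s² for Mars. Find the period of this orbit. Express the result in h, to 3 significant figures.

T ≈ 12.2 h

r_p = 3390 + 432.8 = 3822.8 km = 3.8228×10⁶ m.
r_a = 3390 + 18330 = 21720 km = 2.1720×10⁷ m.
Semi-major axis a = (r_p + r_a)/2 = (3822.8 + 21720)/2 = 12771 km = 1.277×10⁷ m.
By Kepler's third law T = 2π√(a³/μ) = 2π × 6.974×10³ = 4.382×10⁴ s.
= 12.17 h.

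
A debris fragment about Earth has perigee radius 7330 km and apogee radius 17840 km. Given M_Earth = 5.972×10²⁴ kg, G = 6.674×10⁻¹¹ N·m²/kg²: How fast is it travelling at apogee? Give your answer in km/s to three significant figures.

μ = GM = 6.674×10⁻¹¹ × 5.972×10²⁴ = 3.986×10¹⁴ m³/s².
Semi-major axis a = (r_p + r_a)/2 = 12585 km = 1.258×10⁷ m.
Vis-viva: v² = μ(2/r − 1/a) = 3.986×10¹⁴ × (1.121×10⁻⁷ − 7.946×10⁻⁸) = 1.301×10⁷ m²/s².
v = 3607 m/s = 3.607 km/s.

v ≈ 3.61 km/s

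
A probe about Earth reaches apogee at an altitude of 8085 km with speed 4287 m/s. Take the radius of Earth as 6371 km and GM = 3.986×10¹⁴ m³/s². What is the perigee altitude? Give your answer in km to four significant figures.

r_a = 6371 + 8085 = 14456 km = 1.446×10⁷ m.
Specific energy ε = v²/2 − μ/r = -1.838×10⁷ J/kg, so a = −μ/(2ε) = 1.084×10⁷ m.
The apsides satisfy r_p + r_a = 2a, so the perigee radius is 2a − r_a = 7.226×10⁶ m = 7225.7 km.
Perigee altitude = 7225.7 − 6371 = 854.73 km.

perigee altitude ≈ 854.7 km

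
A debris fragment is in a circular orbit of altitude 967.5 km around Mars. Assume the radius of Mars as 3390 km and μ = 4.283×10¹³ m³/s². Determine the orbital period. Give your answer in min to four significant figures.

r = 3390 + 967.5 = 4357.5 km = 4.3575×10⁶ m.
Kepler's third law: T = 2π√(r³/μ) = 2π√((4.358×10⁶)³ / 4.283×10¹³).
r³/μ = 1.932×10⁶ s², so T = 2π × 1.390×10³ = 8.733×10³ s.
Converting: 8.733×10³ s ÷ 60.00 = 145.5 min.

T ≈ 145.5 min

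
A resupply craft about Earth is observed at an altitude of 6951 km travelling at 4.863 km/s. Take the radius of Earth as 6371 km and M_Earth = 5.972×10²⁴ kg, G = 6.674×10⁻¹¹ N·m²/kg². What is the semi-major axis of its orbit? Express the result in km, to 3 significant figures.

μ = GM = 6.674×10⁻¹¹ × 5.972×10²⁴ = 3.986×10¹⁴ m³/s².
r = 6371 + 6951 = 13322 km = 1.332×10⁷ m.
Specific orbital energy ε = v²/2 − μ/r = (4863)²/2 − 3.986×10¹⁴/1.332×10⁷ = -1.809×10⁷ J/kg.
Since ε = −μ/(2a), a = −μ/(2ε) = 1.101×10⁷ m = 11014 km.

a ≈ 11000 km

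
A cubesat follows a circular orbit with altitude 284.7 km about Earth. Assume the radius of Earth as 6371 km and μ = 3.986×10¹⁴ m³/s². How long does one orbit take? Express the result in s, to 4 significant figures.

T ≈ 5404 s

r = 6371 + 284.7 = 6655.7 km = 6.6557×10⁶ m.
Kepler's third law: T = 2π√(r³/μ) = 2π√((6.656×10⁶)³ / 3.986×10¹⁴).
r³/μ = 7.397×10⁵ s², so T = 2π × 8.600×10² = 5.404×10³ s.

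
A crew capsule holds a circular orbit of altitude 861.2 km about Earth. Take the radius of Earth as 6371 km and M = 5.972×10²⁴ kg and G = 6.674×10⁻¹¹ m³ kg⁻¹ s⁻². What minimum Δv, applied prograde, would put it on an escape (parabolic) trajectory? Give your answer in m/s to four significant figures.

Δv ≈ 3075 m/s

μ = GM = 6.674×10⁻¹¹ × 5.972×10²⁴ = 3.986×10¹⁴ m³/s².
r = 6371 + 861.2 = 7232.2 km = 7.2322×10⁶ m.
Circular speed v_c = √(μ/r) = 7424 m/s.
Escape speed v_esc = √(2μ/r) = √2 × v_c = 10500 m/s.
Δv = v_esc − v_c = 3075 m/s.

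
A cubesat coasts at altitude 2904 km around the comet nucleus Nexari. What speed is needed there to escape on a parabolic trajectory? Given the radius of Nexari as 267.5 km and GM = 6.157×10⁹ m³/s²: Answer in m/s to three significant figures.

r = 267.5 + 2904 = 3171.5 km = 3.1715×10⁶ m.
Escape speed v_esc = √(2μ/r) = √(2 × 6.157×10⁹ / 3.172×10⁶) = √(3.883×10³) = 62.31 m/s.

v_esc ≈ 62.3 m/s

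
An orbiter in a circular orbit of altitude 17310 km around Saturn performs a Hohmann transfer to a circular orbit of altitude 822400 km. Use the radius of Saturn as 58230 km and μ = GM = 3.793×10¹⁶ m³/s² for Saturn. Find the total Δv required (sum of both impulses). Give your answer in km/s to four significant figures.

r₁ = 58230 + 17310 = 75540 km = 7.5540×10⁷ m.
r₂ = 58230 + 822400 = 880630 km = 8.8063×10⁸ m.
Transfer ellipse a_t = (r₁ + r₂)/2 = 4.781×10⁸ m.
At r₁: circular v_c1 = √(μ/r₁) = 22410 m/s; transfer-perikrone v_p = √[μ(2/r₁ − 1/a_t)] = 30410 m/s.
Δv₁ = v_p − v_c1 = 8004 m/s.
At r₂: circular v_c2 = √(μ/r₂) = 6563 m/s; transfer-apokrone v_a = √[μ(2/r₂ − 1/a_t)] = 2609 m/s.
Δv₂ = v_c2 − v_a = 3954 m/s.
Total Δv = Δv₁ + Δv₂ = 11960 m/s = 11.96 km/s.

Δv_total ≈ 11.96 km/s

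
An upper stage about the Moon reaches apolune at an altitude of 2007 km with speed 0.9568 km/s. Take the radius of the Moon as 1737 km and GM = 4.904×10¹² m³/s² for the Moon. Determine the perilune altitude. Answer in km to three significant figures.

r_a = 1737 + 2007 = 3744.0 km = 3.744×10⁶ m.
Specific energy ε = v²/2 − μ/r = -8.521×10⁵ J/kg, so a = −μ/(2ε) = 2.878×10⁶ m.
The apsides satisfy r_p + r_a = 2a, so the perilune radius is 2a − r_a = 2.011×10⁶ m = 2011.2 km.
Perilune altitude = 2011.2 − 1737 = 274.22 km.

perilune altitude ≈ 274 km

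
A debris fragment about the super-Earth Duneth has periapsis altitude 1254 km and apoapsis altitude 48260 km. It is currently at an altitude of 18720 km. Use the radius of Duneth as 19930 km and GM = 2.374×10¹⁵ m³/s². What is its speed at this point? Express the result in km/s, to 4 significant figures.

r_p = 19930 + 1254 = 21184 km = 2.1184×10⁷ m.
r_a = 19930 + 48260 = 68190 km = 6.8190×10⁷ m.
r = 19930 + 18720 = 38650 km = 3.865×10⁷ m.
Semi-major axis a = (r_p + r_a)/2 = 44687 km = 4.469×10⁷ m.
Vis-viva: v² = μ(2/r − 1/a) = 2.374×10¹⁵ × (5.175×10⁻⁸ − 2.238×10⁻⁸) = 6.972×10⁷ m²/s².
v = 8350 m/s = 8.350 km/s.

v ≈ 8.350 km/s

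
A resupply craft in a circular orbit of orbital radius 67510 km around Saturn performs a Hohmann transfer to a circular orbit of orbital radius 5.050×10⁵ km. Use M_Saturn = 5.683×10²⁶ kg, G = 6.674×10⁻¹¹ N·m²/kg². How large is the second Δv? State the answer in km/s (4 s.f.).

Δv ≈ 4.458 km/s

μ = GM = 6.674×10⁻¹¹ × 5.683×10²⁶ = 3.793×10¹⁶ m³/s².
r₁ = 67510 km = 6.751×10⁷ m.
r₂ = 5.050×10⁵ km = 5.050×10⁸ m.
Transfer ellipse a_t = (r₁ + r₂)/2 = 2.863×10⁸ m.
At r₁: circular v_c1 = √(μ/r₁) = 23700 m/s; transfer-perikrone v_p = √[μ(2/r₁ − 1/a_t)] = 31480 m/s.
At r₂: circular v_c2 = √(μ/r₂) = 8666 m/s; transfer-apokrone v_a = √[μ(2/r₂ − 1/a_t)] = 4209 m/s.
Δv₂ = v_c2 − v_a = 4458 m/s.
= 4.458 km/s.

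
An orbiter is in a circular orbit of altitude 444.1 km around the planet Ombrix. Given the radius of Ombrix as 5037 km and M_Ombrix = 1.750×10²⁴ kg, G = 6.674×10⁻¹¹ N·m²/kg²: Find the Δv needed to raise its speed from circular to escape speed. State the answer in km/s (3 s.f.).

Δv ≈ 1.91 km/s

μ = GM = 6.674×10⁻¹¹ × 1.750×10²⁴ = 1.168×10¹⁴ m³/s².
r = 5037 + 444.1 = 5481.1 km = 5.4811×10⁶ m.
Circular speed v_c = √(μ/r) = 4616 m/s.
Escape speed v_esc = √(2μ/r) = √2 × v_c = 6528 m/s.
Δv = v_esc − v_c = 1912 m/s = 1.912 km/s.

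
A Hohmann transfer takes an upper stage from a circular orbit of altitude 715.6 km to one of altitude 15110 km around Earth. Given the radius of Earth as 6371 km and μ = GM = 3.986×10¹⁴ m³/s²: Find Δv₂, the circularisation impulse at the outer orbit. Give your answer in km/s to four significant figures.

r₁ = 6371 + 715.6 = 7086.6 km = 7.0866×10⁶ m.
r₂ = 6371 + 15110 = 21481 km = 2.1481×10⁷ m.
Transfer ellipse a_t = (r₁ + r₂)/2 = 1.428×10⁷ m.
At r₁: circular v_c1 = √(μ/r₁) = 7500 m/s; transfer-perigee v_p = √[μ(2/r₁ − 1/a_t)] = 9197 m/s.
At r₂: circular v_c2 = √(μ/r₂) = 4308 m/s; transfer-apogee v_a = √[μ(2/r₂ − 1/a_t)] = 3034 m/s.
Δv₂ = v_c2 − v_a = 1273 m/s.
= 1.273 km/s.

Δv ≈ 1.273 km/s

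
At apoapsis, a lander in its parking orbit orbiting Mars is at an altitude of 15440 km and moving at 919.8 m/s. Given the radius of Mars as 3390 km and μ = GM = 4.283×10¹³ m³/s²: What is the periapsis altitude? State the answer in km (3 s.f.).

r_a = 3390 + 15440 = 18830 km = 1.883×10⁷ m.
Specific energy ε = v²/2 − μ/r = -1.852×10⁶ J/kg, so a = −μ/(2ε) = 1.157×10⁷ m.
The apsides satisfy r_p + r_a = 2a, so the periapsis radius is 2a − r_a = 4.302×10⁶ m = 4302.0 km.
Periapsis altitude = 4302.0 − 3390 = 912.02 km.

periapsis altitude ≈ 912 km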